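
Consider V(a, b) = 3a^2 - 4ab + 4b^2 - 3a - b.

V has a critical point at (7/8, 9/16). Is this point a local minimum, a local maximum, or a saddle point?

local minimum

The Hessian of V is constant: H = [[6, -4], [-4, 8]].
det(H) = 6·8 − (-4)² = 32.
det(H) > 0 and tr(H) = 14 > 0, so H is positive definite and the point is a local minimum.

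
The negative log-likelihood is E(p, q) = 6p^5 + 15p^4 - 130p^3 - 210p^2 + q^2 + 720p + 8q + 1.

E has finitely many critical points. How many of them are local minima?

2

E separates as a function of p plus a function of q, so ∇E=0 decouples.
∂E/∂p = 30(p - 3)(p - 1)(p + 2)(p + 4) = 0 at p ∈ {-4, -2, 1, 3}; ∂E/∂q = 2(q + 4) = 0 at q ∈ {-4}.
The Hessian is diagonal: diag(E_pp, E_qq). Second derivatives: E_pp(-4)=-2100, E_pp(-2)=900, E_pp(1)=-900, E_pp(3)=2100; E_qq(-4)=2.
Local minima occur where both diagonal entries positive: (-2, -4), (3, -4). Count: 2.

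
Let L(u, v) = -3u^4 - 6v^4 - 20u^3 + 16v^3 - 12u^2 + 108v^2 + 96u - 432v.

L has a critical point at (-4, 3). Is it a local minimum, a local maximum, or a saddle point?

local maximum

The mixed partial ∂²L/∂u∂v is 0, so the Hessian at any point is diag(L_uu, L_vv) = diag(-12(3u^2 + 10u + 2), 24(-3v^2 + 4v + 9)).
At (-4, 3): H = diag(-120, -144).
Both eigenvalues are negative, so H is negative definite: a local maximum.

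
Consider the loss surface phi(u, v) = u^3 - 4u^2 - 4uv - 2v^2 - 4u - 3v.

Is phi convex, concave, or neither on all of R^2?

The term u^3 is cubic, so the Hessian is not constant.
∂²phi/∂u² = 6u - 8, which takes both signs as u varies (negative for sufficiently negative u). A diagonal entry of the Hessian changing sign means the Hessian is neither positive- nor negative-semidefinite on all of R^2.

neither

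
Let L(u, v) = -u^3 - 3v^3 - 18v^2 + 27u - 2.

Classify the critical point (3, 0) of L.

The mixed partial ∂²L/∂u∂v is 0, so the Hessian at any point is diag(L_uu, L_vv) = diag(-6u, -18(v + 2)).
At (3, 0): H = diag(-18, -36).
Both eigenvalues are negative, so H is negative definite: a local maximum.

local maximum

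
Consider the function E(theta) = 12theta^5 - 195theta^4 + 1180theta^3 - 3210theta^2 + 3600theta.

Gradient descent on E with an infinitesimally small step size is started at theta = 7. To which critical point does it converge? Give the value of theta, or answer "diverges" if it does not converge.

E'(theta) = 60(theta - 5)(theta - 4)(theta - 3)(theta - 1), so E'(7) = 8640.
Gradient descent moves in the -E' direction, i.e. theta is decreasing.
The nearest critical point in that direction is theta = 5, where E'' = 480 > 0 (a local minimum). The iterate converges there.

5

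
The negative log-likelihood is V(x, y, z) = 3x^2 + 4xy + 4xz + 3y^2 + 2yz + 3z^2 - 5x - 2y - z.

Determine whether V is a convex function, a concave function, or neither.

convex

V is quadratic, so its Hessian is the constant matrix H = [[6, 4, 4], [4, 6, 2], [4, 2, 6]].
Leading principal minors: 6, 20, 64.
All positive ⇒ H ≻ 0 ⇒ convex.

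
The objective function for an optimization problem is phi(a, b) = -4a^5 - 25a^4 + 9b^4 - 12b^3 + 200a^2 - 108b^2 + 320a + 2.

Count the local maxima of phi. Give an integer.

2

phi separates as a function of a plus a function of b, so ∇phi=0 decouples.
∂phi/∂a = -20(a - 2)(a + 1)(a + 2)(a + 4) = 0 at a ∈ {-4, -2, -1, 2}; ∂phi/∂b = 36b(b - 3)(b + 2) = 0 at b ∈ {-2, 0, 3}.
The Hessian is diagonal: diag(phi_aa, phi_bb). Second derivatives: phi_aa(-4)=720, phi_aa(-2)=-160, phi_aa(-1)=180, phi_aa(2)=-1440; phi_bb(-2)=360, phi_bb(0)=-216, phi_bb(3)=540.
Local maxima occur where both diagonal entries negative: (-2, 0), (2, 0). Count: 2.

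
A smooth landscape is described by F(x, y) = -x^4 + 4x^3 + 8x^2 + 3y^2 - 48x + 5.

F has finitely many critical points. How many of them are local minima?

F separates as a function of x plus a function of y, so ∇F=0 decouples.
∂F/∂x = -4(x - 3)(x - 2)(x + 2) = 0 at x ∈ {-2, 2, 3}; ∂F/∂y = 6y = 0 at y ∈ {0}.
The Hessian is diagonal: diag(F_xx, F_yy). Second derivatives: F_xx(-2)=-80, F_xx(2)=16, F_xx(3)=-20; F_yy(0)=6.
Local minima occur where both diagonal entries positive: (2, 0). Count: 1.

1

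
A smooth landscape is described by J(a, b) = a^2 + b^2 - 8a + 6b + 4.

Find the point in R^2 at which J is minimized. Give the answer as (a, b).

(4, -3)

J(a,b) separates as P(a) + Q(b) + 4, so its minimum is min P + min Q + 4.
P'(a) = 2a - 8 vanishes at a ∈ {4}; Q'(b) = 2b + 6 vanishes at b ∈ {-3}.
Local minima of P (where P''>0): P(4)=-16. Local minima of Q: Q(-3)=-9.
So the global minimum of J is P(4) + Q(-3) + 4 = -16 − 9 + 4 = -21, attained at (4, -3).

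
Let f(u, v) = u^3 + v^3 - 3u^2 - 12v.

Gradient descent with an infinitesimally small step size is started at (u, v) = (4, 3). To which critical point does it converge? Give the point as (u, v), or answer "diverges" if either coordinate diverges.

(2, 2)

f is separable, so gradient descent decouples: u follows -∂f/∂u, v follows -∂f/∂v.
∂f/∂u = 3u(u - 2); at u=4 this is 24, so u decreases.
∂f/∂v = 3(v - 2)(v + 2); at v=3 this is 15, so v decreases.
u converges to its nearest critical value 2 (a local min of the u-part); v converges to 2. The iterate converges to (2, 2).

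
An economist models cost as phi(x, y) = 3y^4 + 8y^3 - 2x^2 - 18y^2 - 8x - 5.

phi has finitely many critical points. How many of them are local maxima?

1

phi separates as a function of x plus a function of y, so ∇phi=0 decouples.
∂phi/∂x = -4(x + 2) = 0 at x ∈ {-2}; ∂phi/∂y = 12y(y - 1)(y + 3) = 0 at y ∈ {-3, 0, 1}.
The Hessian is diagonal: diag(phi_xx, phi_yy). Second derivatives: phi_xx(-2)=-4; phi_yy(-3)=144, phi_yy(0)=-36, phi_yy(1)=48.
Local maxima occur where both diagonal entries negative: (-2, 0). Count: 1.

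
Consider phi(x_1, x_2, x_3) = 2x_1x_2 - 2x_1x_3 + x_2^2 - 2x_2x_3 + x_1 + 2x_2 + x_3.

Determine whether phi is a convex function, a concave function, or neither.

phi is quadratic, so its Hessian is the constant matrix H = [[0, 2, -2], [2, 2, -2], [-2, -2, 0]].
Leading principal minors: 0, -4, 8.
Neither pattern holds ⇒ H is indefinite ⇒ neither convex nor concave.

neither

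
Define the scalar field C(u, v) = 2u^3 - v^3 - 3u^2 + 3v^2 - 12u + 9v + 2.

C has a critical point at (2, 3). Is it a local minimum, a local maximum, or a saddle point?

The mixed partial ∂²C/∂u∂v is 0, so the Hessian at any point is diag(C_uu, C_vv) = diag(6(2u - 1), 6(-v + 1)).
At (2, 3): H = diag(18, -12).
The eigenvalues have opposite signs, so H is indefinite: a saddle point.

saddle point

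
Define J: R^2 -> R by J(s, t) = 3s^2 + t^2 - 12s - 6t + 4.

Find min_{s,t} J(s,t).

J(s,t) separates as P(s) + Q(t) + 4, so its minimum is min P + min Q + 4.
P'(s) = 6s - 12 vanishes at s ∈ {2}; Q'(t) = 2(t - 3) vanishes at t ∈ {3}.
Local minima of P (where P''>0): P(2)=-12. Local minima of Q: Q(3)=-9.
So the global minimum of J is P(2) + Q(3) + 4 = -12 − 9 + 4 = -17, attained at (2, 3).

-17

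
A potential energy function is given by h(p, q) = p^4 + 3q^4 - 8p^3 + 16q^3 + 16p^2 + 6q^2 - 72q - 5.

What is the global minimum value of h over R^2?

-52

h(p,q) separates as A(p) + B(q) − 5, so its minimum is min A + min B − 5.
A'(p) = 4p(p - 4)(p - 2) vanishes at p ∈ {0, 2, 4}; B'(q) = 12(q - 1)(q + 2)(q + 3) vanishes at q ∈ {-3, -2, 1}.
Local minima of A (where A''>0): A(0)=0, A(4)=0. Local minima of B: B(-3)=81, B(1)=-47.
So the global minimum of h is A(0) + B(1) − 5 = 0 − 47 − 5 = -52, attained at (0, 1).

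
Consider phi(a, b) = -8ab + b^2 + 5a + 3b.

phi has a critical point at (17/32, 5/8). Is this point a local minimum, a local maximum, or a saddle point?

saddle point

The Hessian of phi is constant: H = [[0, -8], [-8, 2]].
det(H) = 0·2 − (-8)² = -64.
Since det(H) < 0, H is indefinite and the critical point is a saddle point.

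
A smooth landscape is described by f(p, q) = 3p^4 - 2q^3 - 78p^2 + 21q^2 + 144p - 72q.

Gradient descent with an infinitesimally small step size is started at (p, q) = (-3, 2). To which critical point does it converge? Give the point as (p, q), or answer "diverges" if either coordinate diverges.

f is separable, so gradient descent decouples: p follows -∂f/∂p, q follows -∂f/∂q.
∂f/∂p = 12(p - 3)(p - 1)(p + 4); at p=-3 this is 288, so p decreases.
∂f/∂q = -6(q - 4)(q - 3); at q=2 this is -12, so q increases.
p converges to its nearest critical value -4 (a local min of the p-part); q converges to 3. The iterate converges to (-4, 3).

(-4, 3)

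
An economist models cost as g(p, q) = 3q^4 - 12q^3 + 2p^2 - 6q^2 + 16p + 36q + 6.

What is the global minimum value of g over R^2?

-53

g(p,q) separates as A(p) + B(q) + 6, so its minimum is min A + min B + 6.
A'(p) = 4p + 16 vanishes at p ∈ {-4}; B'(q) = 12(q - 3)(q - 1)(q + 1) vanishes at q ∈ {-1, 1, 3}.
Local minima of A (where A''>0): A(-4)=-32. Local minima of B: B(-1)=-27, B(3)=-27.
So the global minimum of g is A(-4) + B(-1) + 6 = -32 − 27 + 6 = -53, attained at (-4, -1).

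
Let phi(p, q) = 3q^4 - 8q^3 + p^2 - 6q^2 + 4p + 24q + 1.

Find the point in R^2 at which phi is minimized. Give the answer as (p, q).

phi(p,q) separates as A(p) + B(q) + 1, so its minimum is min A + min B + 1.
A'(p) = 2p + 4 vanishes at p ∈ {-2}; B'(q) = 12(q - 2)(q - 1)(q + 1) vanishes at q ∈ {-1, 1, 2}.
Local minima of A (where A''>0): A(-2)=-4. Local minima of B: B(-1)=-19, B(2)=8.
So the global minimum of phi is A(-2) + B(-1) + 1 = -4 − 19 + 1 = -22, attained at (-2, -1).

(-2, -1)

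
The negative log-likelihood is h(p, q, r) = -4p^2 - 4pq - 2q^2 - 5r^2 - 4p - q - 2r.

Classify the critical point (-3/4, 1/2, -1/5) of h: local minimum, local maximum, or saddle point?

The Hessian is constant: H = [[-8, -4, 0], [-4, -4, 0], [0, 0, -10]].
Leading principal minors: Δ₁ = -8, Δ₂ = 16, Δ₃ = -160.
The minors alternate sign starting negative (−, +, −), so H is negative definite: a local maximum.

local maximum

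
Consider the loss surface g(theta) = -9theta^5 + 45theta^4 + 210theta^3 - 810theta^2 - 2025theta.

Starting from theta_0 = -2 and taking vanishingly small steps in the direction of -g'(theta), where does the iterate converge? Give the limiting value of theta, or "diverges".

g'(theta) = -45(theta - 5)(theta - 3)(theta + 1)(theta + 3), so g'(-2) = 1575.
Gradient descent moves in the -g' direction, i.e. theta is decreasing.
The nearest critical point in that direction is theta = -3, where g'' = 4320 > 0 (a local minimum). The iterate converges there.

-3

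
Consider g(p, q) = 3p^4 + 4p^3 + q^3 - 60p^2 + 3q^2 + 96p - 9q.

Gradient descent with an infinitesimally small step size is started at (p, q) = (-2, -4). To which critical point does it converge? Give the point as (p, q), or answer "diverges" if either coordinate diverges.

g is separable, so gradient descent decouples: p follows -∂g/∂p, q follows -∂g/∂q.
∂g/∂p = 12(p - 2)(p - 1)(p + 4); at p=-2 this is 288, so p decreases.
∂g/∂q = 3(q - 1)(q + 3); at q=-4 this is 15, so q decreases.
The q-coordinate has no critical point in that direction and runs off to infinity.

diverges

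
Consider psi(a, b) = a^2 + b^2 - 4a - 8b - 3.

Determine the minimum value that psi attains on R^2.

-23

psi(a,b) separates as P(a) + Q(b) − 3, so its minimum is min P + min Q − 3.
P'(a) = 2a - 4 vanishes at a ∈ {2}; Q'(b) = 2b - 8 vanishes at b ∈ {4}.
Local minima of P (where P''>0): P(2)=-4. Local minima of Q: Q(4)=-16.
So the global minimum of psi is P(2) + Q(4) − 3 = -4 − 16 − 3 = -23, attained at (2, 4).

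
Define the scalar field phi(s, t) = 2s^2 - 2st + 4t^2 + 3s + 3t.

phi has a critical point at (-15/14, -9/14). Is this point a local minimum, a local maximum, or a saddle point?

local minimum

The Hessian of phi is constant: H = [[4, -2], [-2, 8]].
det(H) = 4·8 − (-2)² = 28.
det(H) > 0 and tr(H) = 12 > 0, so H is positive definite and the point is a local minimum.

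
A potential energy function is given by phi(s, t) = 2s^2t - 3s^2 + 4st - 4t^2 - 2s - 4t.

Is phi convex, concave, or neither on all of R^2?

The term 2s^2t is cubic, so the Hessian is not constant.
∂²phi/∂s² = 4t - 6, which takes both signs as t varies (negative for sufficiently negative t). A diagonal entry of the Hessian changing sign means the Hessian is neither positive- nor negative-semidefinite on all of R^2.

neither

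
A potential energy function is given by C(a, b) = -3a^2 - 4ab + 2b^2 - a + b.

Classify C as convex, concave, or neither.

neither

C is quadratic, so its Hessian is the constant matrix H = [[-6, -4], [-4, 4]].
det(H) = -40, tr(H) = -2.
det(H) < 0, so H is indefinite: neither convex nor concave.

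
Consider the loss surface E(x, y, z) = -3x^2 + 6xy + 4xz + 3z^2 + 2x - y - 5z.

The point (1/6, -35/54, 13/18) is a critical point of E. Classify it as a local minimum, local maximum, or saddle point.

saddle point

The Hessian is constant: H = [[-6, 6, 4], [6, 0, 0], [4, 0, 6]].
Leading principal minors: Δ₁ = -6, Δ₂ = -36, Δ₃ = -216.
The minors fit neither the all-positive nor the alternating-sign pattern, so H is indefinite: a saddle point.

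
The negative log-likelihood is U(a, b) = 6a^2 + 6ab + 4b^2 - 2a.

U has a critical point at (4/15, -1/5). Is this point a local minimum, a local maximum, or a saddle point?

local minimum

The Hessian of U is constant: H = [[12, 6], [6, 8]].
det(H) = 12·8 − 6² = 60.
det(H) > 0 and tr(H) = 20 > 0, so H is positive definite and the point is a local minimum.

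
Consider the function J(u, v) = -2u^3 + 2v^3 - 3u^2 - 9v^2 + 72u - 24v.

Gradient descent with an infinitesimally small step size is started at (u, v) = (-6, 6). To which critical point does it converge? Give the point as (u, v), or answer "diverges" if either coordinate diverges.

J is separable, so gradient descent decouples: u follows -∂J/∂u, v follows -∂J/∂v.
∂J/∂u = -6(u - 3)(u + 4); at u=-6 this is -108, so u increases.
∂J/∂v = 6(v - 4)(v + 1); at v=6 this is 84, so v decreases.
u converges to its nearest critical value -4 (a local min of the u-part); v converges to 4. The iterate converges to (-4, 4).

(-4, 4)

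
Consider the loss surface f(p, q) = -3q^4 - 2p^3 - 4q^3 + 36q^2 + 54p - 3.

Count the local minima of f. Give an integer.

1

f separates as a function of p plus a function of q, so ∇f=0 decouples.
∂f/∂p = -6(p - 3)(p + 3) = 0 at p ∈ {-3, 3}; ∂f/∂q = -12q(q - 2)(q + 3) = 0 at q ∈ {-3, 0, 2}.
The Hessian is diagonal: diag(f_pp, f_qq). Second derivatives: f_pp(-3)=36, f_pp(3)=-36; f_qq(-3)=-180, f_qq(0)=72, f_qq(2)=-120.
Local minima occur where both diagonal entries positive: (-3, 0). Count: 1.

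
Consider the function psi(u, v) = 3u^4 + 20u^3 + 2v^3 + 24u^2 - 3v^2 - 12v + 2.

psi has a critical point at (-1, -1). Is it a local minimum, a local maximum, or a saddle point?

The mixed partial ∂²psi/∂u∂v is 0, so the Hessian at any point is diag(psi_uu, psi_vv) = diag(12(3u^2 + 10u + 4), 6(2v - 1)).
At (-1, -1): H = diag(-36, -18).
Both eigenvalues are negative, so H is negative definite: a local maximum.

local maximum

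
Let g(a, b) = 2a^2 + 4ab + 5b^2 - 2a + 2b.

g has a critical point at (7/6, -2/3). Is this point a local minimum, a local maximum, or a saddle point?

The Hessian of g is constant: H = [[4, 4], [4, 10]].
det(H) = 4·10 − 4² = 24.
det(H) > 0 and tr(H) = 14 > 0, so H is positive definite and the point is a local minimum.

local minimum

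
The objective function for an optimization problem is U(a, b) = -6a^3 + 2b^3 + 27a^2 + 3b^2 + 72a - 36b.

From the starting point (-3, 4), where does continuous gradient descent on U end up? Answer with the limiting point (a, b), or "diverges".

(-1, 2)

U is separable, so gradient descent decouples: a follows -∂U/∂a, b follows -∂U/∂b.
∂U/∂a = -18(a - 4)(a + 1); at a=-3 this is -252, so a increases.
∂U/∂b = 6(b - 2)(b + 3); at b=4 this is 84, so b decreases.
a converges to its nearest critical value -1 (a local min of the a-part); b converges to 2. The iterate converges to (-1, 2).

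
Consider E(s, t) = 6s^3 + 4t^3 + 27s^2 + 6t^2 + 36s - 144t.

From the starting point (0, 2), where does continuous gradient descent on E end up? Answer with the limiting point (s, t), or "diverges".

E is separable, so gradient descent decouples: s follows -∂E/∂s, t follows -∂E/∂t.
∂E/∂s = 18(s + 1)(s + 2); at s=0 this is 36, so s decreases.
∂E/∂t = 12(t - 3)(t + 4); at t=2 this is -72, so t increases.
s converges to its nearest critical value -1 (a local min of the s-part); t converges to 3. The iterate converges to (-1, 3).

(-1, 3)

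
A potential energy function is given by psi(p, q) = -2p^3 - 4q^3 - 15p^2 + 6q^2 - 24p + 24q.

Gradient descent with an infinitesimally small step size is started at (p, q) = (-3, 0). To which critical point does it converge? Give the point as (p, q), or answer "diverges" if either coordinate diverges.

(-4, -1)

psi is separable, so gradient descent decouples: p follows -∂psi/∂p, q follows -∂psi/∂q.
∂psi/∂p = -6(p + 1)(p + 4); at p=-3 this is 12, so p decreases.
∂psi/∂q = -12(q - 2)(q + 1); at q=0 this is 24, so q decreases.
p converges to its nearest critical value -4 (a local min of the p-part); q converges to -1. The iterate converges to (-4, -1).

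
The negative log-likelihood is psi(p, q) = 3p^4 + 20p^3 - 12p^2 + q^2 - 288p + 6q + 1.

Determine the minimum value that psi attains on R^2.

-424

psi(p,q) separates as A(p) + B(q) + 1, so its minimum is min A + min B + 1.
A'(p) = 12(p - 2)(p + 3)(p + 4) vanishes at p ∈ {-4, -3, 2}; B'(q) = 2q + 6 vanishes at q ∈ {-3}.
Local minima of A (where A''>0): A(-4)=448, A(2)=-416. Local minima of B: B(-3)=-9.
So the global minimum of psi is A(2) + B(-3) + 1 = -416 − 9 + 1 = -424, attained at (2, -3).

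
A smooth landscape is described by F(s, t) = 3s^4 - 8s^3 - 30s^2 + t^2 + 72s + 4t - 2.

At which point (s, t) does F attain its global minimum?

(-2, -2)

F(s,t) separates as P(s) + Q(t) − 2, so its minimum is min P + min Q − 2.
P'(s) = 12(s - 3)(s - 1)(s + 2) vanishes at s ∈ {-2, 1, 3}; Q'(t) = 2(t + 2) vanishes at t ∈ {-2}.
Local minima of P (where P''>0): P(-2)=-152, P(3)=-27. Local minima of Q: Q(-2)=-4.
So the global minimum of F is P(-2) + Q(-2) − 2 = -152 − 4 − 2 = -158, attained at (-2, -2).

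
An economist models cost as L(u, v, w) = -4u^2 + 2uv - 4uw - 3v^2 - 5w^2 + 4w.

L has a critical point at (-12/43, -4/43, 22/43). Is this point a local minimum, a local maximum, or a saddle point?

local maximum

The Hessian is constant: H = [[-8, 2, -4], [2, -6, 0], [-4, 0, -10]].
Leading principal minors: Δ₁ = -8, Δ₂ = 44, Δ₃ = -344.
The minors alternate sign starting negative (−, +, −), so H is negative definite: a local maximum.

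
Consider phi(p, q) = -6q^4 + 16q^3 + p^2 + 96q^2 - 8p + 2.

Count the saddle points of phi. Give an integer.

phi separates as a function of p plus a function of q, so ∇phi=0 decouples.
∂phi/∂p = 2(p - 4) = 0 at p ∈ {4}; ∂phi/∂q = -24q(q - 4)(q + 2) = 0 at q ∈ {-2, 0, 4}.
The Hessian is diagonal: diag(phi_pp, phi_qq). Second derivatives: phi_pp(4)=2; phi_qq(-2)=-288, phi_qq(0)=192, phi_qq(4)=-576.
Saddle points occur where the two diagonal entries have opposite signs: (4, -2), (4, 4). Count: 2.

2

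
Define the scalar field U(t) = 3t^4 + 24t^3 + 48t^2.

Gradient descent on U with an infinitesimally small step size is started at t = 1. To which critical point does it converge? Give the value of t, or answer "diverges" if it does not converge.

0

U'(t) = 12t(t + 2)(t + 4), so U'(1) = 180.
Gradient descent moves in the -U' direction, i.e. t is decreasing.
The nearest critical point in that direction is t = 0, where U'' = 96 > 0 (a local minimum). The iterate converges there.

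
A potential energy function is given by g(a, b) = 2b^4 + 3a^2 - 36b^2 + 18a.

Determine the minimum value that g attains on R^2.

-189

g(a,b) separates as P(a) + Q(b), so its minimum is min P + min Q.
P'(a) = 6a + 18 vanishes at a ∈ {-3}; Q'(b) = 8b(b - 3)(b + 3) vanishes at b ∈ {-3, 0, 3}.
Local minima of P (where P''>0): P(-3)=-27. Local minima of Q: Q(-3)=-162, Q(3)=-162.
So the global minimum of g is P(-3) + Q(-3) = -27 − 162 = -189, attained at (-3, -3).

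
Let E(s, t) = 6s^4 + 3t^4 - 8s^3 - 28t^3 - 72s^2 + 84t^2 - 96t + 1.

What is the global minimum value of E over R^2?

E(s,t) separates as P(s) + Q(t) + 1, so its minimum is min P + min Q + 1.
P'(s) = 24s(s - 3)(s + 2) vanishes at s ∈ {-2, 0, 3}; Q'(t) = 12(t - 4)(t - 2)(t - 1) vanishes at t ∈ {1, 2, 4}.
Local minima of P (where P''>0): P(-2)=-128, P(3)=-378. Local minima of Q: Q(1)=-37, Q(4)=-64.
So the global minimum of E is P(3) + Q(4) + 1 = -378 − 64 + 1 = -441, attained at (3, 4).

-441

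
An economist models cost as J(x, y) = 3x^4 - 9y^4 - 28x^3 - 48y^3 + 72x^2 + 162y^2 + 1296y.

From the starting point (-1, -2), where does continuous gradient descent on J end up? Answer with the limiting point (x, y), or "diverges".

(0, -3)

J is separable, so gradient descent decouples: x follows -∂J/∂x, y follows -∂J/∂y.
∂J/∂x = 12x(x - 4)(x - 3); at x=-1 this is -240, so x increases.
∂J/∂y = -36(y - 3)(y + 3)(y + 4); at y=-2 this is 360, so y decreases.
x converges to its nearest critical value 0 (a local min of the x-part); y converges to -3. The iterate converges to (0, -3).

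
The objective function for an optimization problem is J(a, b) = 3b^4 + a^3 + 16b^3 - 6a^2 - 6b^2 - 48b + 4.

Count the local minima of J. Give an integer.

2

J separates as a function of a plus a function of b, so ∇J=0 decouples.
∂J/∂a = 3a(a - 4) = 0 at a ∈ {0, 4}; ∂J/∂b = 12(b - 1)(b + 1)(b + 4) = 0 at b ∈ {-4, -1, 1}.
The Hessian is diagonal: diag(J_aa, J_bb). Second derivatives: J_aa(0)=-12, J_aa(4)=12; J_bb(-4)=180, J_bb(-1)=-72, J_bb(1)=120.
Local minima occur where both diagonal entries positive: (4, -4), (4, 1). Count: 2.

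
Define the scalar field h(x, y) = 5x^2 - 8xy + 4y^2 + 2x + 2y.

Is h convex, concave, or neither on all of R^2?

convex

h is quadratic, so its Hessian is the constant matrix H = [[10, -8], [-8, 8]].
det(H) = 16, tr(H) = 18.
det(H) > 0 and tr(H) > 0, so H is positive definite everywhere: convex.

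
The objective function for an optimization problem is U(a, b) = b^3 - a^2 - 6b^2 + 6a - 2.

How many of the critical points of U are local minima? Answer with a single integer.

0

U separates as a function of a plus a function of b, so ∇U=0 decouples.
∂U/∂a = -2(a - 3) = 0 at a ∈ {3}; ∂U/∂b = 3b(b - 4) = 0 at b ∈ {0, 4}.
The Hessian is diagonal: diag(U_aa, U_bb). Second derivatives: U_aa(3)=-2; U_bb(0)=-12, U_bb(4)=12.
Local minima occur where both diagonal entries positive: none. Count: 0.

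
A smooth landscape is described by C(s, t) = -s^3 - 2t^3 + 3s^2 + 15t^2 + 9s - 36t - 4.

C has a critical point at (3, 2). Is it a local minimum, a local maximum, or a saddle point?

The mixed partial ∂²C/∂s∂t is 0, so the Hessian at any point is diag(C_ss, C_tt) = diag(6(-s + 1), 6(-2t + 5)).
At (3, 2): H = diag(-12, 6).
The eigenvalues have opposite signs, so H is indefinite: a saddle point.

saddle point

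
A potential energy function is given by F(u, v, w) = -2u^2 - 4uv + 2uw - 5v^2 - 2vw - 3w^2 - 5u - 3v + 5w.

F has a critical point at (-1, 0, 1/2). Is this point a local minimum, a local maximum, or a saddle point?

local maximum

The Hessian is constant: H = [[-4, -4, 2], [-4, -10, -2], [2, -2, -6]].
Leading principal minors: Δ₁ = -4, Δ₂ = 24, Δ₃ = -56.
The minors alternate sign starting negative (−, +, −), so H is negative definite: a local maximum.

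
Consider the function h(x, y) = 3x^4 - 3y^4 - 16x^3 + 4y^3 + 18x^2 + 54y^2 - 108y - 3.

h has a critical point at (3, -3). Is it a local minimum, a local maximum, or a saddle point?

saddle point

The mixed partial ∂²h/∂x∂y is 0, so the Hessian at any point is diag(h_xx, h_yy) = diag(12(3x^2 - 8x + 3), 12(-3y^2 + 2y + 9)).
At (3, -3): H = diag(72, -288).
The eigenvalues have opposite signs, so H is indefinite: a saddle point.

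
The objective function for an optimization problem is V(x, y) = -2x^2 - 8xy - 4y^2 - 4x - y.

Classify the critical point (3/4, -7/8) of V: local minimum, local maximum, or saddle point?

The Hessian of V is constant: H = [[-4, -8], [-8, -8]].
det(H) = (-4)·(-8) − (-8)² = -32.
Since det(H) < 0, H is indefinite and the critical point is a saddle point.

saddle point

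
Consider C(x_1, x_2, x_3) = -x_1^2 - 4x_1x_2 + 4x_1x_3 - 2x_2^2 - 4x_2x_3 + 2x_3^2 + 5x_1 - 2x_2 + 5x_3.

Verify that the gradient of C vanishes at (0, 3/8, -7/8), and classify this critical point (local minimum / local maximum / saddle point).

∇C = (-2x_1 - 4x_2 + 4x_3 + 5, -4x_1 - 4x_2 - 4x_3 - 2, 4x_1 - 4x_2 + 4x_3 + 5); substituting (0, 3/8, -7/8) gives ∇C = (0, 0, 0), so (0, 3/8, -7/8) is indeed a critical point.
The Hessian is constant: H = [[-2, -4, 4], [-4, -4, -4], [4, -4, 4]].
Leading principal minors: Δ₁ = -2, Δ₂ = -8, Δ₃ = 192.
The minors fit neither the all-positive nor the alternating-sign pattern, so H is indefinite: a saddle point.

saddle point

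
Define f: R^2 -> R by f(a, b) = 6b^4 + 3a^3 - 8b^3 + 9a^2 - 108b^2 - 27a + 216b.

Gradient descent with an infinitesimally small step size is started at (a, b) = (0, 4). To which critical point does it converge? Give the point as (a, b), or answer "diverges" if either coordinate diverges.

(1, 3)

f is separable, so gradient descent decouples: a follows -∂f/∂a, b follows -∂f/∂b.
∂f/∂a = 9(a - 1)(a + 3); at a=0 this is -27, so a increases.
∂f/∂b = 24(b - 3)(b - 1)(b + 3); at b=4 this is 504, so b decreases.
a converges to its nearest critical value 1 (a local min of the a-part); b converges to 3. The iterate converges to (1, 3).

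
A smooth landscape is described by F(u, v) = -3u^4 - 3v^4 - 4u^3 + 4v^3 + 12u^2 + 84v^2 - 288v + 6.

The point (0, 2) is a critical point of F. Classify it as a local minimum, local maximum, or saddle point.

The mixed partial ∂²F/∂u∂v is 0, so the Hessian at any point is diag(F_uu, F_vv) = diag(12(-3u^2 - 2u + 2), 12(-3v^2 + 2v + 14)).
At (0, 2): H = diag(24, 72).
Both eigenvalues are positive, so H is positive definite: a local minimum.

local minimum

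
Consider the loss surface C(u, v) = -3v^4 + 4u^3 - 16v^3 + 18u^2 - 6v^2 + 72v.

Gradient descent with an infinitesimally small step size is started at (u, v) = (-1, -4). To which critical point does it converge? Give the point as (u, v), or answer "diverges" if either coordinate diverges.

diverges

C is separable, so gradient descent decouples: u follows -∂C/∂u, v follows -∂C/∂v.
∂C/∂u = 12u(u + 3); at u=-1 this is -24, so u increases.
∂C/∂v = -12(v - 1)(v + 2)(v + 3); at v=-4 this is 120, so v decreases.
The v-coordinate has no critical point in that direction and runs off to infinity.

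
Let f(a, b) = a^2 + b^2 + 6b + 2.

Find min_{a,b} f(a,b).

-7

f(a,b) separates as P(a) + Q(b) + 2, so its minimum is min P + min Q + 2.
P'(a) = 2a vanishes at a ∈ {0}; Q'(b) = 2b + 6 vanishes at b ∈ {-3}.
Local minima of P (where P''>0): P(0)=0. Local minima of Q: Q(-3)=-9.
So the global minimum of f is P(0) + Q(-3) + 2 = 0 − 9 + 2 = -7, attained at (0, -3).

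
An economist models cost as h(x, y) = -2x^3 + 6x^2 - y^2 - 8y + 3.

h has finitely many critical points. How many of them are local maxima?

h separates as a function of x plus a function of y, so ∇h=0 decouples.
∂h/∂x = -6x(x - 2) = 0 at x ∈ {0, 2}; ∂h/∂y = -2(y + 4) = 0 at y ∈ {-4}.
The Hessian is diagonal: diag(h_xx, h_yy). Second derivatives: h_xx(0)=12, h_xx(2)=-12; h_yy(-4)=-2.
Local maxima occur where both diagonal entries negative: (2, -4). Count: 1.

1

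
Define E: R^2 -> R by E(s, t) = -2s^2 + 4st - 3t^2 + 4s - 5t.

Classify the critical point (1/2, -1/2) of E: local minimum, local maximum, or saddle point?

local maximum

The Hessian of E is constant: H = [[-4, 4], [4, -6]].
det(H) = (-4)·(-6) − 4² = 8.
det(H) > 0 and tr(H) = -10 < 0, so H is negative definite and the point is a local maximum.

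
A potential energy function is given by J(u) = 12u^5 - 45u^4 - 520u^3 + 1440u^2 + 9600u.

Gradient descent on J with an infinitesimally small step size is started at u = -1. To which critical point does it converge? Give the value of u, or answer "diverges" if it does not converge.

J'(u) = 60(u - 5)(u - 4)(u + 2)(u + 4), so J'(-1) = 5400.
Gradient descent moves in the -J' direction, i.e. u is decreasing.
The nearest critical point in that direction is u = -2, where J'' = 5040 > 0 (a local minimum). The iterate converges there.

-2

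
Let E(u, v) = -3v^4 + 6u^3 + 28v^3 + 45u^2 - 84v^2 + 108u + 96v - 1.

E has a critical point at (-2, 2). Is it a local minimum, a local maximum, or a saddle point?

The mixed partial ∂²E/∂u∂v is 0, so the Hessian at any point is diag(E_uu, E_vv) = diag(18(2u + 5), 12(-3v^2 + 14v - 14)).
At (-2, 2): H = diag(18, 24).
Both eigenvalues are positive, so H is positive definite: a local minimum.

local minimum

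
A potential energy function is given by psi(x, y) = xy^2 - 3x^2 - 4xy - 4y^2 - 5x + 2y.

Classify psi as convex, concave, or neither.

The term xy^2 is cubic, so the Hessian is not constant.
∂²psi/∂y² = 2x - 8, which takes both signs as x varies (negative for sufficiently negative x). A diagonal entry of the Hessian changing sign means the Hessian is neither positive- nor negative-semidefinite on all of R^2.

neither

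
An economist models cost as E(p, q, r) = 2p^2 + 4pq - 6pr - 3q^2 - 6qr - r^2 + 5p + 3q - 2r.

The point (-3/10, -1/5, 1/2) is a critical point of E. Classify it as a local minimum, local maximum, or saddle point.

The Hessian is constant: H = [[4, 4, -6], [4, -6, -6], [-6, -6, -2]].
Leading principal minors: Δ₁ = 4, Δ₂ = -40, Δ₃ = 440.
The minors fit neither the all-positive nor the alternating-sign pattern, so H is indefinite: a saddle point.

saddle point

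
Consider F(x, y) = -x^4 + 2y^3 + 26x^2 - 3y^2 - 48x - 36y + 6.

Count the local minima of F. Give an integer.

1

F separates as a function of x plus a function of y, so ∇F=0 decouples.
∂F/∂x = -4(x - 3)(x - 1)(x + 4) = 0 at x ∈ {-4, 1, 3}; ∂F/∂y = 6(y - 3)(y + 2) = 0 at y ∈ {-2, 3}.
The Hessian is diagonal: diag(F_xx, F_yy). Second derivatives: F_xx(-4)=-140, F_xx(1)=40, F_xx(3)=-56; F_yy(-2)=-30, F_yy(3)=30.
Local minima occur where both diagonal entries positive: (1, 3). Count: 1.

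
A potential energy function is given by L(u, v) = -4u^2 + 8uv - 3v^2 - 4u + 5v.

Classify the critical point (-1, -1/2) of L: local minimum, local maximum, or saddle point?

The Hessian of L is constant: H = [[-8, 8], [8, -6]].
det(H) = (-8)·(-6) − 8² = -16.
Since det(H) < 0, H is indefinite and the critical point is a saddle point.

saddle point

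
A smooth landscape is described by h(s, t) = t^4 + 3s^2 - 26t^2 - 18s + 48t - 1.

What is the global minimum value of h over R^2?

h(s,t) separates as P(s) + Q(t) − 1, so its minimum is min P + min Q − 1.
P'(s) = 6s - 18 vanishes at s ∈ {3}; Q'(t) = 4(t - 3)(t - 1)(t + 4) vanishes at t ∈ {-4, 1, 3}.
Local minima of P (where P''>0): P(3)=-27. Local minima of Q: Q(-4)=-352, Q(3)=-9.
So the global minimum of h is P(3) + Q(-4) − 1 = -27 − 352 − 1 = -380, attained at (3, -4).

-380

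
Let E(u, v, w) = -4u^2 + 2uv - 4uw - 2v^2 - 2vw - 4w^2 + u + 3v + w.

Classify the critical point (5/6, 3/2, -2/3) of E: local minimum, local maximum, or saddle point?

local maximum

The Hessian is constant: H = [[-8, 2, -4], [2, -4, -2], [-4, -2, -8]].
Leading principal minors: Δ₁ = -8, Δ₂ = 28, Δ₃ = -96.
The minors alternate sign starting negative (−, +, −), so H is negative definite: a local maximum.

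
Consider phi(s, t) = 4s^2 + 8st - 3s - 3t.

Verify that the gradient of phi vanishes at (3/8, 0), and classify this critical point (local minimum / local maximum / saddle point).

∇phi = (8s + 8t - 3, 8s - 3); substituting (3/8, 0) gives ∇phi = (0, 0), so (3/8, 0) is indeed a critical point.
The Hessian of phi is constant: H = [[8, 8], [8, 0]].
det(H) = 8·0 − 8² = -64.
Since det(H) < 0, H is indefinite and the critical point is a saddle point.

saddle point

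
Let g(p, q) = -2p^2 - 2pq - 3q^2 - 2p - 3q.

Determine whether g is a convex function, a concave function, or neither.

concave

g is quadratic, so its Hessian is the constant matrix H = [[-4, -2], [-2, -6]].
det(H) = 20, tr(H) = -10.
det(H) > 0 and tr(H) < 0, so H is negative definite everywhere: concave.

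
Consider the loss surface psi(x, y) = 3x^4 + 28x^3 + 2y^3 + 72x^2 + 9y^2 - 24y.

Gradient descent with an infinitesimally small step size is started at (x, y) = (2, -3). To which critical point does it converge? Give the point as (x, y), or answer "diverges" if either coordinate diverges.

(0, 1)

psi is separable, so gradient descent decouples: x follows -∂psi/∂x, y follows -∂psi/∂y.
∂psi/∂x = 12x(x + 3)(x + 4); at x=2 this is 720, so x decreases.
∂psi/∂y = 6(y - 1)(y + 4); at y=-3 this is -24, so y increases.
x converges to its nearest critical value 0 (a local min of the x-part); y converges to 1. The iterate converges to (0, 1).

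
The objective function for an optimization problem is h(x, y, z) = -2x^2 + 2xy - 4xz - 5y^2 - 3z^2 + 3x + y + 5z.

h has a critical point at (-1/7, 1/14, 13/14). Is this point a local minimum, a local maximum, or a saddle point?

The Hessian is constant: H = [[-4, 2, -4], [2, -10, 0], [-4, 0, -6]].
Leading principal minors: Δ₁ = -4, Δ₂ = 36, Δ₃ = -56.
The minors alternate sign starting negative (−, +, −), so H is negative definite: a local maximum.

local maximum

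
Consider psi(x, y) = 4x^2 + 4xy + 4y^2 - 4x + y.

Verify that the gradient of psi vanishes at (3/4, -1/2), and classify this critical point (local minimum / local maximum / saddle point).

local minimum

∇psi = (8x + 4y - 4, 4x + 8y + 1); substituting (3/4, -1/2) gives ∇psi = (0, 0), so (3/4, -1/2) is indeed a critical point.
The Hessian of psi is constant: H = [[8, 4], [4, 8]].
det(H) = 8·8 − 4² = 48.
det(H) > 0 and tr(H) = 16 > 0, so H is positive definite and the point is a local minimum.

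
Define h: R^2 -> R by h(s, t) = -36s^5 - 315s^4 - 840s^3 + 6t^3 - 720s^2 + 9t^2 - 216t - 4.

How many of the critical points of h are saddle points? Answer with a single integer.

h separates as a function of s plus a function of t, so ∇h=0 decouples.
∂h/∂s = -180s(s + 1)(s + 2)(s + 4) = 0 at s ∈ {-4, -2, -1, 0}; ∂h/∂t = 18(t - 3)(t + 4) = 0 at t ∈ {-4, 3}.
The Hessian is diagonal: diag(h_ss, h_tt). Second derivatives: h_ss(-4)=4320, h_ss(-2)=-720, h_ss(-1)=540, h_ss(0)=-1440; h_tt(-4)=-126, h_tt(3)=126.
Saddle points occur where the two diagonal entries have opposite signs: (-4, -4), (-2, 3), (-1, -4), (0, 3). Count: 4.

4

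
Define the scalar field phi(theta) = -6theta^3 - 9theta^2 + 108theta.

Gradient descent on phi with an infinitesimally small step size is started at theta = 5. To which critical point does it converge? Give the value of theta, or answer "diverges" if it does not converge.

phi'(theta) = -18(theta - 2)(theta + 3), so phi'(5) = -432.
Gradient descent moves in the -phi' direction, i.e. theta is increasing.
There is no critical point above theta=5, and phi' keeps the same sign, so the iterate runs off to +∞.

diverges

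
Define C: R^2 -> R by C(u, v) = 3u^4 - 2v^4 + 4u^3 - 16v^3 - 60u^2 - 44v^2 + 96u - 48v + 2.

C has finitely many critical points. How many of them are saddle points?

C separates as a function of u plus a function of v, so ∇C=0 decouples.
∂C/∂u = 12(u - 2)(u - 1)(u + 4) = 0 at u ∈ {-4, 1, 2}; ∂C/∂v = -8(v + 1)(v + 2)(v + 3) = 0 at v ∈ {-3, -2, -1}.
The Hessian is diagonal: diag(C_uu, C_vv). Second derivatives: C_uu(-4)=360, C_uu(1)=-60, C_uu(2)=72; C_vv(-3)=-16, C_vv(-2)=8, C_vv(-1)=-16.
Saddle points occur where the two diagonal entries have opposite signs: (-4, -3), (-4, -1), (1, -2), (2, -3), (2, -1). Count: 5.

5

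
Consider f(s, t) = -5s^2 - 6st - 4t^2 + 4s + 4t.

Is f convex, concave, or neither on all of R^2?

f is quadratic, so its Hessian is the constant matrix H = [[-10, -6], [-6, -8]].
det(H) = 44, tr(H) = -18.
det(H) > 0 and tr(H) < 0, so H is negative definite everywhere: concave.

concave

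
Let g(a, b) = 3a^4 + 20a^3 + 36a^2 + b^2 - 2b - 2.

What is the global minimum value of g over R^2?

-3

g(a,b) separates as P(a) + Q(b) − 2, so its minimum is min P + min Q − 2.
P'(a) = 12a(a + 2)(a + 3) vanishes at a ∈ {-3, -2, 0}; Q'(b) = 2b - 2 vanishes at b ∈ {1}.
Local minima of P (where P''>0): P(-3)=27, P(0)=0. Local minima of Q: Q(1)=-1.
So the global minimum of g is P(0) + Q(1) − 2 = 0 − 1 − 2 = -3, attained at (0, 1).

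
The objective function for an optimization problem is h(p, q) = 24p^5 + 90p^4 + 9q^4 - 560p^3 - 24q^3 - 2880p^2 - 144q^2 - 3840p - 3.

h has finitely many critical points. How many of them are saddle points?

h separates as a function of p plus a function of q, so ∇h=0 decouples.
∂h/∂p = 120(p - 4)(p + 1)(p + 2)(p + 4) = 0 at p ∈ {-4, -2, -1, 4}; ∂h/∂q = 36q(q - 4)(q + 2) = 0 at q ∈ {-2, 0, 4}.
The Hessian is diagonal: diag(h_pp, h_qq). Second derivatives: h_pp(-4)=-5760, h_pp(-2)=1440, h_pp(-1)=-1800, h_pp(4)=28800; h_qq(-2)=432, h_qq(0)=-288, h_qq(4)=864.
Saddle points occur where the two diagonal entries have opposite signs: (-4, -2), (-4, 4), (-2, 0), (-1, -2), (-1, 4), (4, 0). Count: 6.

6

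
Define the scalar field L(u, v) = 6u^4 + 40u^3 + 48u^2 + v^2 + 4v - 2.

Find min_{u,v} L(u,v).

L(u,v) separates as P(u) + Q(v) − 2, so its minimum is min P + min Q − 2.
P'(u) = 24u(u + 1)(u + 4) vanishes at u ∈ {-4, -1, 0}; Q'(v) = 2v + 4 vanishes at v ∈ {-2}.
Local minima of P (where P''>0): P(-4)=-256, P(0)=0. Local minima of Q: Q(-2)=-4.
So the global minimum of L is P(-4) + Q(-2) − 2 = -256 − 4 − 2 = -262, attained at (-4, -2).

-262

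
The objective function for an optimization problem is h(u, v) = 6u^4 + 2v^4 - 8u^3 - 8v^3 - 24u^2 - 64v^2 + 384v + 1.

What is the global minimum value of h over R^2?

h(u,v) separates as P(u) + Q(v) + 1, so its minimum is min P + min Q + 1.
P'(u) = 24u(u - 2)(u + 1) vanishes at u ∈ {-1, 0, 2}; Q'(v) = 8(v - 4)(v - 3)(v + 4) vanishes at v ∈ {-4, 3, 4}.
Local minima of P (where P''>0): P(-1)=-10, P(2)=-64. Local minima of Q: Q(-4)=-1536, Q(4)=512.
So the global minimum of h is P(2) + Q(-4) + 1 = -64 − 1536 + 1 = -1599, attained at (2, -4).

-1599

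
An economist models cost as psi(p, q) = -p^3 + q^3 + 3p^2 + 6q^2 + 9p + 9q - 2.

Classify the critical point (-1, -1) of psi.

The mixed partial ∂²psi/∂p∂q is 0, so the Hessian at any point is diag(psi_pp, psi_qq) = diag(6(-p + 1), 6(q + 2)).
At (-1, -1): H = diag(12, 6).
Both eigenvalues are positive, so H is positive definite: a local minimum.

local minimum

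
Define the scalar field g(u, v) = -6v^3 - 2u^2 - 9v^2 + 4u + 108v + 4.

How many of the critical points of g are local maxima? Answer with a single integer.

g separates as a function of u plus a function of v, so ∇g=0 decouples.
∂g/∂u = -4(u - 1) = 0 at u ∈ {1}; ∂g/∂v = -18(v - 2)(v + 3) = 0 at v ∈ {-3, 2}.
The Hessian is diagonal: diag(g_uu, g_vv). Second derivatives: g_uu(1)=-4; g_vv(-3)=90, g_vv(2)=-90.
Local maxima occur where both diagonal entries negative: (1, 2). Count: 1.

1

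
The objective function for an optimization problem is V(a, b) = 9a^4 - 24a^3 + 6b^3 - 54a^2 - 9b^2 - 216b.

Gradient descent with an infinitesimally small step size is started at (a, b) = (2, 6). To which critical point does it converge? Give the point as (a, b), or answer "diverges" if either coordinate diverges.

(3, 4)

V is separable, so gradient descent decouples: a follows -∂V/∂a, b follows -∂V/∂b.
∂V/∂a = 36a(a - 3)(a + 1); at a=2 this is -216, so a increases.
∂V/∂b = 18(b - 4)(b + 3); at b=6 this is 324, so b decreases.
a converges to its nearest critical value 3 (a local min of the a-part); b converges to 4. The iterate converges to (3, 4).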